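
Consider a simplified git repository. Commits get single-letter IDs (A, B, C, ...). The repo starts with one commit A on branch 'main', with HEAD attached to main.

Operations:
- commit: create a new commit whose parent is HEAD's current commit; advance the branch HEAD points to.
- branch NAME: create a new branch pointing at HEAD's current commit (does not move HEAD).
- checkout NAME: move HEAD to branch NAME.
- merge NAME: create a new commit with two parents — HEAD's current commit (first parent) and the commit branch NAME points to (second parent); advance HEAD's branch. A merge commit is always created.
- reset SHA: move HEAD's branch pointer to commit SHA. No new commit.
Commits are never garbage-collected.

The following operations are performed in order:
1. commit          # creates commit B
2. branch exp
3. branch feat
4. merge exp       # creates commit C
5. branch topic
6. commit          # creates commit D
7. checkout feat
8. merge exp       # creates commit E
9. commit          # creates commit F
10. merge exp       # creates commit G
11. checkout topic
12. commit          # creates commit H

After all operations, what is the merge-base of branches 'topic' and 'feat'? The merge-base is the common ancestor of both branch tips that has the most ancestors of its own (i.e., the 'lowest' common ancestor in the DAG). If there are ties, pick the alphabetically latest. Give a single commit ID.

Answer: B

Derivation:
After op 1 (commit): HEAD=main@B [main=B]
After op 2 (branch): HEAD=main@B [exp=B main=B]
After op 3 (branch): HEAD=main@B [exp=B feat=B main=B]
After op 4 (merge): HEAD=main@C [exp=B feat=B main=C]
After op 5 (branch): HEAD=main@C [exp=B feat=B main=C topic=C]
After op 6 (commit): HEAD=main@D [exp=B feat=B main=D topic=C]
After op 7 (checkout): HEAD=feat@B [exp=B feat=B main=D topic=C]
After op 8 (merge): HEAD=feat@E [exp=B feat=E main=D topic=C]
After op 9 (commit): HEAD=feat@F [exp=B feat=F main=D topic=C]
After op 10 (merge): HEAD=feat@G [exp=B feat=G main=D topic=C]
After op 11 (checkout): HEAD=topic@C [exp=B feat=G main=D topic=C]
After op 12 (commit): HEAD=topic@H [exp=B feat=G main=D topic=H]
ancestors(topic=H): ['A', 'B', 'C', 'H']
ancestors(feat=G): ['A', 'B', 'E', 'F', 'G']
common: ['A', 'B']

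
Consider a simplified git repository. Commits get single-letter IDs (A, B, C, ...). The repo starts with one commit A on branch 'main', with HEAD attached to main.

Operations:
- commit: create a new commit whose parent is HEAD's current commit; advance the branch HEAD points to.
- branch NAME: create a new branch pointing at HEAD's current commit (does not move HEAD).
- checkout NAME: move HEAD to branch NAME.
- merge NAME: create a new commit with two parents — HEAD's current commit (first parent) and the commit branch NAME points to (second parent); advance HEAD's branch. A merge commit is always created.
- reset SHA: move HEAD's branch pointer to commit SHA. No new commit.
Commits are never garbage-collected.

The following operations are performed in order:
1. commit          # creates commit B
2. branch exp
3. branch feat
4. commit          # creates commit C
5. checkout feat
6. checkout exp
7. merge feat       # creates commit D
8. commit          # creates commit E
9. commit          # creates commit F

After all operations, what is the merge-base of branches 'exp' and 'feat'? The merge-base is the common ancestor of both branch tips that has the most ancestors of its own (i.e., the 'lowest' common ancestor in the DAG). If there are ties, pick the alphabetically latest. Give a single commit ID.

After op 1 (commit): HEAD=main@B [main=B]
After op 2 (branch): HEAD=main@B [exp=B main=B]
After op 3 (branch): HEAD=main@B [exp=B feat=B main=B]
After op 4 (commit): HEAD=main@C [exp=B feat=B main=C]
After op 5 (checkout): HEAD=feat@B [exp=B feat=B main=C]
After op 6 (checkout): HEAD=exp@B [exp=B feat=B main=C]
After op 7 (merge): HEAD=exp@D [exp=D feat=B main=C]
After op 8 (commit): HEAD=exp@E [exp=E feat=B main=C]
After op 9 (commit): HEAD=exp@F [exp=F feat=B main=C]
ancestors(exp=F): ['A', 'B', 'D', 'E', 'F']
ancestors(feat=B): ['A', 'B']
common: ['A', 'B']

Answer: B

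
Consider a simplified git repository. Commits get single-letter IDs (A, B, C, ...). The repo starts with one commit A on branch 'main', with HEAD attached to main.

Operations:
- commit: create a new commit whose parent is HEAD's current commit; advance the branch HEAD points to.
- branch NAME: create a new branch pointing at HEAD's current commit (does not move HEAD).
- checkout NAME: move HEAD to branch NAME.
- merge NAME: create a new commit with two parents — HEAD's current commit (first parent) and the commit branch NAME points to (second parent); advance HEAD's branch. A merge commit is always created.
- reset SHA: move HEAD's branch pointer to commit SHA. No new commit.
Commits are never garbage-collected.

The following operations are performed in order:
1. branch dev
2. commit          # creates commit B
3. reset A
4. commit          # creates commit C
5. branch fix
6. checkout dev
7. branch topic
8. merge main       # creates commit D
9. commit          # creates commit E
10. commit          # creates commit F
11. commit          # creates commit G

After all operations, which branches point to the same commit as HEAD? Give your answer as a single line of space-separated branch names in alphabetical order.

After op 1 (branch): HEAD=main@A [dev=A main=A]
After op 2 (commit): HEAD=main@B [dev=A main=B]
After op 3 (reset): HEAD=main@A [dev=A main=A]
After op 4 (commit): HEAD=main@C [dev=A main=C]
After op 5 (branch): HEAD=main@C [dev=A fix=C main=C]
After op 6 (checkout): HEAD=dev@A [dev=A fix=C main=C]
After op 7 (branch): HEAD=dev@A [dev=A fix=C main=C topic=A]
After op 8 (merge): HEAD=dev@D [dev=D fix=C main=C topic=A]
After op 9 (commit): HEAD=dev@E [dev=E fix=C main=C topic=A]
After op 10 (commit): HEAD=dev@F [dev=F fix=C main=C topic=A]
After op 11 (commit): HEAD=dev@G [dev=G fix=C main=C topic=A]

Answer: dev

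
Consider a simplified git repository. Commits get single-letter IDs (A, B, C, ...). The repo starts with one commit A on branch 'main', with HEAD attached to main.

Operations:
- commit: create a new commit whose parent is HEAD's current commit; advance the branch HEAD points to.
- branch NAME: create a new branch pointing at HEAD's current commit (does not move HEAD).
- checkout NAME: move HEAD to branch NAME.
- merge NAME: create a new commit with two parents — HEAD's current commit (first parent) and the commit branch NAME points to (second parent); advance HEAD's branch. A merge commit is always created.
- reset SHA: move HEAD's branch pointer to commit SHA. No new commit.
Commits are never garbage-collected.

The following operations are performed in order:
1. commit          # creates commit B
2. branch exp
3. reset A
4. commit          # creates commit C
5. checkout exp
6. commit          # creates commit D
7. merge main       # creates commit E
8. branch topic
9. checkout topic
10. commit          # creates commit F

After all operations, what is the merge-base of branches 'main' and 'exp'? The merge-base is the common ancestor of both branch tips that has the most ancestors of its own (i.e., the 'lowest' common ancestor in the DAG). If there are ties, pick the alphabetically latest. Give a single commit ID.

Answer: C

Derivation:
After op 1 (commit): HEAD=main@B [main=B]
After op 2 (branch): HEAD=main@B [exp=B main=B]
After op 3 (reset): HEAD=main@A [exp=B main=A]
After op 4 (commit): HEAD=main@C [exp=B main=C]
After op 5 (checkout): HEAD=exp@B [exp=B main=C]
After op 6 (commit): HEAD=exp@D [exp=D main=C]
After op 7 (merge): HEAD=exp@E [exp=E main=C]
After op 8 (branch): HEAD=exp@E [exp=E main=C topic=E]
After op 9 (checkout): HEAD=topic@E [exp=E main=C topic=E]
After op 10 (commit): HEAD=topic@F [exp=E main=C topic=F]
ancestors(main=C): ['A', 'C']
ancestors(exp=E): ['A', 'B', 'C', 'D', 'E']
common: ['A', 'C']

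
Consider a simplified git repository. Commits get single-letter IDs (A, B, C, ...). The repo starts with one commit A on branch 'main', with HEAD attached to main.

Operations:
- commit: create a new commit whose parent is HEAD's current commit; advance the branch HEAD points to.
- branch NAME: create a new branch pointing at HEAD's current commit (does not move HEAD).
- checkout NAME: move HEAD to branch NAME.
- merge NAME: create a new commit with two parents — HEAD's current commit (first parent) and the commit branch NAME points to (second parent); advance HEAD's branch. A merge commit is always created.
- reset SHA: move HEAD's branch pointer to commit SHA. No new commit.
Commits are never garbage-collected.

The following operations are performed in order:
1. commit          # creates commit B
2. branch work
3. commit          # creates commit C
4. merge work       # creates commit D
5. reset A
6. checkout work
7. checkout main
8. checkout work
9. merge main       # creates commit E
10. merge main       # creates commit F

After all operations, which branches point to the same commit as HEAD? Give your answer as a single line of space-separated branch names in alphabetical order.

Answer: work

Derivation:
After op 1 (commit): HEAD=main@B [main=B]
After op 2 (branch): HEAD=main@B [main=B work=B]
After op 3 (commit): HEAD=main@C [main=C work=B]
After op 4 (merge): HEAD=main@D [main=D work=B]
After op 5 (reset): HEAD=main@A [main=A work=B]
After op 6 (checkout): HEAD=work@B [main=A work=B]
After op 7 (checkout): HEAD=main@A [main=A work=B]
After op 8 (checkout): HEAD=work@B [main=A work=B]
After op 9 (merge): HEAD=work@E [main=A work=E]
After op 10 (merge): HEAD=work@F [main=A work=F]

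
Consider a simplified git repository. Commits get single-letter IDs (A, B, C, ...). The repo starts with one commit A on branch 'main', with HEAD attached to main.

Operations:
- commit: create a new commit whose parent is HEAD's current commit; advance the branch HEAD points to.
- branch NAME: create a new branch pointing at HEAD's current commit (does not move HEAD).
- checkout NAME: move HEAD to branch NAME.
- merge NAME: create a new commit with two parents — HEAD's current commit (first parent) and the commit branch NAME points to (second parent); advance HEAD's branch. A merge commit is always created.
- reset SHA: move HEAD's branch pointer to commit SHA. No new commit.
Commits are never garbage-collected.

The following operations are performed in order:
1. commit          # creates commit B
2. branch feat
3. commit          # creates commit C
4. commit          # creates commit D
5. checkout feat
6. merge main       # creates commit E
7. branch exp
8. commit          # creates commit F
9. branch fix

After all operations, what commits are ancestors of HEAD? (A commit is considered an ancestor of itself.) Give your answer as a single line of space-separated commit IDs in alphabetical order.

After op 1 (commit): HEAD=main@B [main=B]
After op 2 (branch): HEAD=main@B [feat=B main=B]
After op 3 (commit): HEAD=main@C [feat=B main=C]
After op 4 (commit): HEAD=main@D [feat=B main=D]
After op 5 (checkout): HEAD=feat@B [feat=B main=D]
After op 6 (merge): HEAD=feat@E [feat=E main=D]
After op 7 (branch): HEAD=feat@E [exp=E feat=E main=D]
After op 8 (commit): HEAD=feat@F [exp=E feat=F main=D]
After op 9 (branch): HEAD=feat@F [exp=E feat=F fix=F main=D]

Answer: A B C D E F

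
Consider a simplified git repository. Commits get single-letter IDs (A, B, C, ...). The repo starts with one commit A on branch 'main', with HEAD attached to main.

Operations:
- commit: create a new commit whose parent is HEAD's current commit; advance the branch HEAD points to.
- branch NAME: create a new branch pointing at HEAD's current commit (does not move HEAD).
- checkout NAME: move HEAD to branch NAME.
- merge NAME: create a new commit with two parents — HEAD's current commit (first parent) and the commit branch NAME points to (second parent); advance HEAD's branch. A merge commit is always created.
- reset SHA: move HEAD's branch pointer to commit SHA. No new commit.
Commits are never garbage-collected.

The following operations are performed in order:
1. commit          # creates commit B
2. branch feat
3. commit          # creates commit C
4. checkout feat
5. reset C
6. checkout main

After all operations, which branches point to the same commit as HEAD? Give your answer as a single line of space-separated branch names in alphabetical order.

Answer: feat main

Derivation:
After op 1 (commit): HEAD=main@B [main=B]
After op 2 (branch): HEAD=main@B [feat=B main=B]
After op 3 (commit): HEAD=main@C [feat=B main=C]
After op 4 (checkout): HEAD=feat@B [feat=B main=C]
After op 5 (reset): HEAD=feat@C [feat=C main=C]
After op 6 (checkout): HEAD=main@C [feat=C main=C]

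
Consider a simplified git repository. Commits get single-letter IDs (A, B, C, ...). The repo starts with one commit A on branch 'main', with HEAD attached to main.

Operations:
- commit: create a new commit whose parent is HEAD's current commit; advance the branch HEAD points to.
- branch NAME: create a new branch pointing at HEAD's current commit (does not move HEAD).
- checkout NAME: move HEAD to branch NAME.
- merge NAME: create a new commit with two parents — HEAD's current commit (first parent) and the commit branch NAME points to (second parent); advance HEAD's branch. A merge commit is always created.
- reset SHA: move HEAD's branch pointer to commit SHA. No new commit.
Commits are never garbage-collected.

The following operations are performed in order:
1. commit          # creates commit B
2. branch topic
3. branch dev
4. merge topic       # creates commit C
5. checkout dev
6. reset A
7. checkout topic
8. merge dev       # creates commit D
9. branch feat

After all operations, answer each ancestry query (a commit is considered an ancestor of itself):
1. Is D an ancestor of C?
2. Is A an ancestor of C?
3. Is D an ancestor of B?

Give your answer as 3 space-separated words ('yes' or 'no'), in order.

Answer: no yes no

Derivation:
After op 1 (commit): HEAD=main@B [main=B]
After op 2 (branch): HEAD=main@B [main=B topic=B]
After op 3 (branch): HEAD=main@B [dev=B main=B topic=B]
After op 4 (merge): HEAD=main@C [dev=B main=C topic=B]
After op 5 (checkout): HEAD=dev@B [dev=B main=C topic=B]
After op 6 (reset): HEAD=dev@A [dev=A main=C topic=B]
After op 7 (checkout): HEAD=topic@B [dev=A main=C topic=B]
After op 8 (merge): HEAD=topic@D [dev=A main=C topic=D]
After op 9 (branch): HEAD=topic@D [dev=A feat=D main=C topic=D]
ancestors(C) = {A,B,C}; D in? no
ancestors(C) = {A,B,C}; A in? yes
ancestors(B) = {A,B}; D in? no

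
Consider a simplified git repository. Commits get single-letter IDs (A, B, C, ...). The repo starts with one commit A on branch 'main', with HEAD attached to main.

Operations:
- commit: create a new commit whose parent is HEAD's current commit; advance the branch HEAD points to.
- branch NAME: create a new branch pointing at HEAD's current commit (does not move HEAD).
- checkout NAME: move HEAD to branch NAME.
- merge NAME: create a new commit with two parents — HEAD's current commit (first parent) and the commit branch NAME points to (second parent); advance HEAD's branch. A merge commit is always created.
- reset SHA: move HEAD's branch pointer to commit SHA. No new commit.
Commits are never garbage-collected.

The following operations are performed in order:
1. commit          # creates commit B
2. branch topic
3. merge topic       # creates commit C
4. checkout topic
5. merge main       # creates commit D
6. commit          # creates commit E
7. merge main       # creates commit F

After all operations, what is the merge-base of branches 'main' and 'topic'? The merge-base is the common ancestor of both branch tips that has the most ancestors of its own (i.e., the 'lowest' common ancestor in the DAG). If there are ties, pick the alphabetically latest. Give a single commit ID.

After op 1 (commit): HEAD=main@B [main=B]
After op 2 (branch): HEAD=main@B [main=B topic=B]
After op 3 (merge): HEAD=main@C [main=C topic=B]
After op 4 (checkout): HEAD=topic@B [main=C topic=B]
After op 5 (merge): HEAD=topic@D [main=C topic=D]
After op 6 (commit): HEAD=topic@E [main=C topic=E]
After op 7 (merge): HEAD=topic@F [main=C topic=F]
ancestors(main=C): ['A', 'B', 'C']
ancestors(topic=F): ['A', 'B', 'C', 'D', 'E', 'F']
common: ['A', 'B', 'C']

Answer: C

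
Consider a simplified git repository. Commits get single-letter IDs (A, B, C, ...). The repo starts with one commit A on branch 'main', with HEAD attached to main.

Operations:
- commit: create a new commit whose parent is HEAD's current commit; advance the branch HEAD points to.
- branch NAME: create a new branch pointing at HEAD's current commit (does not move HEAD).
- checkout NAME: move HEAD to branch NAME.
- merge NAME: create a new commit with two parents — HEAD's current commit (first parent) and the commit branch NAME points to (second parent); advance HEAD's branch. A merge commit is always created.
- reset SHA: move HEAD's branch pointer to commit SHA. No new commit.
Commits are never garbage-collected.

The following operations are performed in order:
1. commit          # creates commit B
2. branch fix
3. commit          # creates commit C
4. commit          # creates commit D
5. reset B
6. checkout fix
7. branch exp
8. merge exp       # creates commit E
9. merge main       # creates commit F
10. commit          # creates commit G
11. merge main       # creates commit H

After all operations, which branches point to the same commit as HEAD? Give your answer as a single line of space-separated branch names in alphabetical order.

After op 1 (commit): HEAD=main@B [main=B]
After op 2 (branch): HEAD=main@B [fix=B main=B]
After op 3 (commit): HEAD=main@C [fix=B main=C]
After op 4 (commit): HEAD=main@D [fix=B main=D]
After op 5 (reset): HEAD=main@B [fix=B main=B]
After op 6 (checkout): HEAD=fix@B [fix=B main=B]
After op 7 (branch): HEAD=fix@B [exp=B fix=B main=B]
After op 8 (merge): HEAD=fix@E [exp=B fix=E main=B]
After op 9 (merge): HEAD=fix@F [exp=B fix=F main=B]
After op 10 (commit): HEAD=fix@G [exp=B fix=G main=B]
After op 11 (merge): HEAD=fix@H [exp=B fix=H main=B]

Answer: fix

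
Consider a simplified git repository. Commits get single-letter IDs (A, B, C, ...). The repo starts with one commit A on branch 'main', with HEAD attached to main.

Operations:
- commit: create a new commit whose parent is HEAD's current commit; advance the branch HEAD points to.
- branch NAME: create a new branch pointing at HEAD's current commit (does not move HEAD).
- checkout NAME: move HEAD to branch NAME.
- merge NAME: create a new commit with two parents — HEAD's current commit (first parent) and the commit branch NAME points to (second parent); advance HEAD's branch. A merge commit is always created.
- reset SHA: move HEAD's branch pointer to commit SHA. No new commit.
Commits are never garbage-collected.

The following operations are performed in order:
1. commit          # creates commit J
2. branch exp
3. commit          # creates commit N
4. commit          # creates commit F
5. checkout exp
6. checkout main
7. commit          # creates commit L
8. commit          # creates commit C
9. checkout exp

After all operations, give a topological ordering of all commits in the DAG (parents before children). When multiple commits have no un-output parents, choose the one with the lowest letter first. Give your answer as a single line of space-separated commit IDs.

Answer: A J N F L C

Derivation:
After op 1 (commit): HEAD=main@J [main=J]
After op 2 (branch): HEAD=main@J [exp=J main=J]
After op 3 (commit): HEAD=main@N [exp=J main=N]
After op 4 (commit): HEAD=main@F [exp=J main=F]
After op 5 (checkout): HEAD=exp@J [exp=J main=F]
After op 6 (checkout): HEAD=main@F [exp=J main=F]
After op 7 (commit): HEAD=main@L [exp=J main=L]
After op 8 (commit): HEAD=main@C [exp=J main=C]
After op 9 (checkout): HEAD=exp@J [exp=J main=C]
commit A: parents=[]
commit C: parents=['L']
commit F: parents=['N']
commit J: parents=['A']
commit L: parents=['F']
commit N: parents=['J']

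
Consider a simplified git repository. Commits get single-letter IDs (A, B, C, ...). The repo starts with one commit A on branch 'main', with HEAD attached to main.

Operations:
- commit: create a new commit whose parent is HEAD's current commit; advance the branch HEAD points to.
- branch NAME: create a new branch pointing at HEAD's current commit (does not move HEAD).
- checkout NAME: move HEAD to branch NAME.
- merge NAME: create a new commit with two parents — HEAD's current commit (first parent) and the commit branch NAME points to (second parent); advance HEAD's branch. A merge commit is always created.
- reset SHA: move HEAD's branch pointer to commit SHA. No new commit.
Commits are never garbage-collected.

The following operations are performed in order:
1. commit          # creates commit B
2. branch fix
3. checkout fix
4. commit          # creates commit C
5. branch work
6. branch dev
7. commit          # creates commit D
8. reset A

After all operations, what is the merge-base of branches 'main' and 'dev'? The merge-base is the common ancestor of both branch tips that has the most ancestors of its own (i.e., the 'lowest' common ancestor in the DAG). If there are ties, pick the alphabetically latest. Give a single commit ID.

Answer: B

Derivation:
After op 1 (commit): HEAD=main@B [main=B]
After op 2 (branch): HEAD=main@B [fix=B main=B]
After op 3 (checkout): HEAD=fix@B [fix=B main=B]
After op 4 (commit): HEAD=fix@C [fix=C main=B]
After op 5 (branch): HEAD=fix@C [fix=C main=B work=C]
After op 6 (branch): HEAD=fix@C [dev=C fix=C main=B work=C]
After op 7 (commit): HEAD=fix@D [dev=C fix=D main=B work=C]
After op 8 (reset): HEAD=fix@A [dev=C fix=A main=B work=C]
ancestors(main=B): ['A', 'B']
ancestors(dev=C): ['A', 'B', 'C']
common: ['A', 'B']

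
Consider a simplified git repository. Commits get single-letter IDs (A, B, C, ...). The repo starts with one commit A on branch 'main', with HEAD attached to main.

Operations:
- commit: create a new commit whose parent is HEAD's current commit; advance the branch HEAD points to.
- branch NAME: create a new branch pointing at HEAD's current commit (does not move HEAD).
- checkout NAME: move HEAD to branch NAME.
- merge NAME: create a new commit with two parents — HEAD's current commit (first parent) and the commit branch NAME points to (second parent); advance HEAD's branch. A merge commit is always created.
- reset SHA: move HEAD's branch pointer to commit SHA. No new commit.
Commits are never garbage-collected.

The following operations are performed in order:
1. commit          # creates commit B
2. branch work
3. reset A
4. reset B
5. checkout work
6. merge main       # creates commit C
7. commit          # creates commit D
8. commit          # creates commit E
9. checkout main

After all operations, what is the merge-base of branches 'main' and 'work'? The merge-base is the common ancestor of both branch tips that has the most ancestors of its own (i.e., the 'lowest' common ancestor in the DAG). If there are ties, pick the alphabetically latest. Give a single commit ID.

Answer: B

Derivation:
After op 1 (commit): HEAD=main@B [main=B]
After op 2 (branch): HEAD=main@B [main=B work=B]
After op 3 (reset): HEAD=main@A [main=A work=B]
After op 4 (reset): HEAD=main@B [main=B work=B]
After op 5 (checkout): HEAD=work@B [main=B work=B]
After op 6 (merge): HEAD=work@C [main=B work=C]
After op 7 (commit): HEAD=work@D [main=B work=D]
After op 8 (commit): HEAD=work@E [main=B work=E]
After op 9 (checkout): HEAD=main@B [main=B work=E]
ancestors(main=B): ['A', 'B']
ancestors(work=E): ['A', 'B', 'C', 'D', 'E']
common: ['A', 'B']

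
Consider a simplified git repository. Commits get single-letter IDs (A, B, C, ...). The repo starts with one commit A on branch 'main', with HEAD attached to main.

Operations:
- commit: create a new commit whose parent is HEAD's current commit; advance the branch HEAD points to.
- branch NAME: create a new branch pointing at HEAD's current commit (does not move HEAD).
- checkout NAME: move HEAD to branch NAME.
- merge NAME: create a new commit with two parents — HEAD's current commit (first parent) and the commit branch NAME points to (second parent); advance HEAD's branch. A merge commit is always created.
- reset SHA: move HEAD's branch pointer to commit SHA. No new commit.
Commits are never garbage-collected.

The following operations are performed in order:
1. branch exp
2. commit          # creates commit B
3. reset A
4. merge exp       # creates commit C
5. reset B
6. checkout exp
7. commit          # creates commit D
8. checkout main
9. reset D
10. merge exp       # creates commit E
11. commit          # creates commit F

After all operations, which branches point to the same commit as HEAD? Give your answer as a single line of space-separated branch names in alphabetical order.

After op 1 (branch): HEAD=main@A [exp=A main=A]
After op 2 (commit): HEAD=main@B [exp=A main=B]
After op 3 (reset): HEAD=main@A [exp=A main=A]
After op 4 (merge): HEAD=main@C [exp=A main=C]
After op 5 (reset): HEAD=main@B [exp=A main=B]
After op 6 (checkout): HEAD=exp@A [exp=A main=B]
After op 7 (commit): HEAD=exp@D [exp=D main=B]
After op 8 (checkout): HEAD=main@B [exp=D main=B]
After op 9 (reset): HEAD=main@D [exp=D main=D]
After op 10 (merge): HEAD=main@E [exp=D main=E]
After op 11 (commit): HEAD=main@F [exp=D main=F]

Answer: main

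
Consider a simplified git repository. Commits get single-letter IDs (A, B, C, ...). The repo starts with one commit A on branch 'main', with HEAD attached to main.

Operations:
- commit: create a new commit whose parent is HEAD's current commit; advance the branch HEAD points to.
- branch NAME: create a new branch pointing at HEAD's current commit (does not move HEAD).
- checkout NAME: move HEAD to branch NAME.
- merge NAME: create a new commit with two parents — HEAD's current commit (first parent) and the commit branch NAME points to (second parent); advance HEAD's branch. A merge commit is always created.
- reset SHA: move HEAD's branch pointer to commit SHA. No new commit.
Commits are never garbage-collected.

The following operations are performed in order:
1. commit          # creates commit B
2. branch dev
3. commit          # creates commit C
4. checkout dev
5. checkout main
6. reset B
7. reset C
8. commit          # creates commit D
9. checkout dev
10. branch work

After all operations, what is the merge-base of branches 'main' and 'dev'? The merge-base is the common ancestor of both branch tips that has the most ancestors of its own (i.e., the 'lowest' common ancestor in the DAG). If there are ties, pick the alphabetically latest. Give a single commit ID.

After op 1 (commit): HEAD=main@B [main=B]
After op 2 (branch): HEAD=main@B [dev=B main=B]
After op 3 (commit): HEAD=main@C [dev=B main=C]
After op 4 (checkout): HEAD=dev@B [dev=B main=C]
After op 5 (checkout): HEAD=main@C [dev=B main=C]
After op 6 (reset): HEAD=main@B [dev=B main=B]
After op 7 (reset): HEAD=main@C [dev=B main=C]
After op 8 (commit): HEAD=main@D [dev=B main=D]
After op 9 (checkout): HEAD=dev@B [dev=B main=D]
After op 10 (branch): HEAD=dev@B [dev=B main=D work=B]
ancestors(main=D): ['A', 'B', 'C', 'D']
ancestors(dev=B): ['A', 'B']
common: ['A', 'B']

Answer: B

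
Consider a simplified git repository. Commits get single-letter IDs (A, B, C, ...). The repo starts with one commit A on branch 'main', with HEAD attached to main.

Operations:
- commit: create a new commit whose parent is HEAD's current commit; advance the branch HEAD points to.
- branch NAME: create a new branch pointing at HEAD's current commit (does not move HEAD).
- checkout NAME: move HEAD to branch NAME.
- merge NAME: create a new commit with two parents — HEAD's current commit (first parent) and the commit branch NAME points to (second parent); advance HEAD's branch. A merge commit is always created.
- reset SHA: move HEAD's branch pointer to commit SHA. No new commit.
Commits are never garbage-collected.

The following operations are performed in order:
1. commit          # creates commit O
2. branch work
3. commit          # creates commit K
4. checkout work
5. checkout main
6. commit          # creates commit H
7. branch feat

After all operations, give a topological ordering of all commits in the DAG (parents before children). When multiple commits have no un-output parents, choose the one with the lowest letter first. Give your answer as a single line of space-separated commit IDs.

Answer: A O K H

Derivation:
After op 1 (commit): HEAD=main@O [main=O]
After op 2 (branch): HEAD=main@O [main=O work=O]
After op 3 (commit): HEAD=main@K [main=K work=O]
After op 4 (checkout): HEAD=work@O [main=K work=O]
After op 5 (checkout): HEAD=main@K [main=K work=O]
After op 6 (commit): HEAD=main@H [main=H work=O]
After op 7 (branch): HEAD=main@H [feat=H main=H work=O]
commit A: parents=[]
commit H: parents=['K']
commit K: parents=['O']
commit O: parents=['A']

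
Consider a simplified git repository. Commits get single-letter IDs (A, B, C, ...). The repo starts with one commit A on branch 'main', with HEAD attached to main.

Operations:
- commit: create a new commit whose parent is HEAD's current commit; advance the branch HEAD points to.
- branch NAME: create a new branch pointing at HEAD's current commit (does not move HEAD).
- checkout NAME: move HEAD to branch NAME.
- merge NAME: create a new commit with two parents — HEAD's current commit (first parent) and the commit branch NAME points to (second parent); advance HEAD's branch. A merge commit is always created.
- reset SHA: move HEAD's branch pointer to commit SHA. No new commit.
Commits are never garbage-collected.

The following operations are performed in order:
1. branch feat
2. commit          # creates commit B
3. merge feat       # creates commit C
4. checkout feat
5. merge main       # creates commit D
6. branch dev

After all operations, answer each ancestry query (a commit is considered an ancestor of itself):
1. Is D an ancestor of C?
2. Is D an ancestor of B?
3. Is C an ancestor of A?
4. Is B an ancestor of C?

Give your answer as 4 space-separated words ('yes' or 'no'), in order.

Answer: no no no yes

Derivation:
After op 1 (branch): HEAD=main@A [feat=A main=A]
After op 2 (commit): HEAD=main@B [feat=A main=B]
After op 3 (merge): HEAD=main@C [feat=A main=C]
After op 4 (checkout): HEAD=feat@A [feat=A main=C]
After op 5 (merge): HEAD=feat@D [feat=D main=C]
After op 6 (branch): HEAD=feat@D [dev=D feat=D main=C]
ancestors(C) = {A,B,C}; D in? no
ancestors(B) = {A,B}; D in? no
ancestors(A) = {A}; C in? no
ancestors(C) = {A,B,C}; B in? yes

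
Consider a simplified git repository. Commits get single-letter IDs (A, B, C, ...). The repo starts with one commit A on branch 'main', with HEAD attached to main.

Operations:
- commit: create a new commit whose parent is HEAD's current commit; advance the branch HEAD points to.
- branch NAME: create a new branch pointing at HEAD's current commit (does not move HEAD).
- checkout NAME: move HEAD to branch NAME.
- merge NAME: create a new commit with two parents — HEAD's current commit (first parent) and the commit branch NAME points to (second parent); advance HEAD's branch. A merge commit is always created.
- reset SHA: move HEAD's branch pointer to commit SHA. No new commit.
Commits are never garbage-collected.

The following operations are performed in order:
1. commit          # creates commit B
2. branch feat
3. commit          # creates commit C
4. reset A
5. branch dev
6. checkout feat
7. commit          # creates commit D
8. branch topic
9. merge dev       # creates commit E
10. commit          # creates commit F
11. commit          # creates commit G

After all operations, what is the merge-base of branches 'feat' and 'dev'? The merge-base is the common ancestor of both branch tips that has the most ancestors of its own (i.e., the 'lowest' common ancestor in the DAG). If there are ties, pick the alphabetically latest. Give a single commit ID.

After op 1 (commit): HEAD=main@B [main=B]
After op 2 (branch): HEAD=main@B [feat=B main=B]
After op 3 (commit): HEAD=main@C [feat=B main=C]
After op 4 (reset): HEAD=main@A [feat=B main=A]
After op 5 (branch): HEAD=main@A [dev=A feat=B main=A]
After op 6 (checkout): HEAD=feat@B [dev=A feat=B main=A]
After op 7 (commit): HEAD=feat@D [dev=A feat=D main=A]
After op 8 (branch): HEAD=feat@D [dev=A feat=D main=A topic=D]
After op 9 (merge): HEAD=feat@E [dev=A feat=E main=A topic=D]
After op 10 (commit): HEAD=feat@F [dev=A feat=F main=A topic=D]
After op 11 (commit): HEAD=feat@G [dev=A feat=G main=A topic=D]
ancestors(feat=G): ['A', 'B', 'D', 'E', 'F', 'G']
ancestors(dev=A): ['A']
common: ['A']

Answer: A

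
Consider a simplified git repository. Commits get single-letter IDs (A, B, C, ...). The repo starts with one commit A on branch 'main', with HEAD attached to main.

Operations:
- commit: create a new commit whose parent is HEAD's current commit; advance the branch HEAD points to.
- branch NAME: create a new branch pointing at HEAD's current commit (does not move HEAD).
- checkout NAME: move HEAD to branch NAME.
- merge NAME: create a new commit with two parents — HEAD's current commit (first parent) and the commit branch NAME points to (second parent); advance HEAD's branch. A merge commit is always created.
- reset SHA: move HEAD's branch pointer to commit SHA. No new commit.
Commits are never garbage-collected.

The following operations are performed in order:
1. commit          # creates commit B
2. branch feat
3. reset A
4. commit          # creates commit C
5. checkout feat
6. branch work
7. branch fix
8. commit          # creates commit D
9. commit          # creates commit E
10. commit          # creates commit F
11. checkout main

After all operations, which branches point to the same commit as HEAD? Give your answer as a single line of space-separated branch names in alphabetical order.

Answer: main

Derivation:
After op 1 (commit): HEAD=main@B [main=B]
After op 2 (branch): HEAD=main@B [feat=B main=B]
After op 3 (reset): HEAD=main@A [feat=B main=A]
After op 4 (commit): HEAD=main@C [feat=B main=C]
After op 5 (checkout): HEAD=feat@B [feat=B main=C]
After op 6 (branch): HEAD=feat@B [feat=B main=C work=B]
After op 7 (branch): HEAD=feat@B [feat=B fix=B main=C work=B]
After op 8 (commit): HEAD=feat@D [feat=D fix=B main=C work=B]
After op 9 (commit): HEAD=feat@E [feat=E fix=B main=C work=B]
After op 10 (commit): HEAD=feat@F [feat=F fix=B main=C work=B]
After op 11 (checkout): HEAD=main@C [feat=F fix=B main=C work=B]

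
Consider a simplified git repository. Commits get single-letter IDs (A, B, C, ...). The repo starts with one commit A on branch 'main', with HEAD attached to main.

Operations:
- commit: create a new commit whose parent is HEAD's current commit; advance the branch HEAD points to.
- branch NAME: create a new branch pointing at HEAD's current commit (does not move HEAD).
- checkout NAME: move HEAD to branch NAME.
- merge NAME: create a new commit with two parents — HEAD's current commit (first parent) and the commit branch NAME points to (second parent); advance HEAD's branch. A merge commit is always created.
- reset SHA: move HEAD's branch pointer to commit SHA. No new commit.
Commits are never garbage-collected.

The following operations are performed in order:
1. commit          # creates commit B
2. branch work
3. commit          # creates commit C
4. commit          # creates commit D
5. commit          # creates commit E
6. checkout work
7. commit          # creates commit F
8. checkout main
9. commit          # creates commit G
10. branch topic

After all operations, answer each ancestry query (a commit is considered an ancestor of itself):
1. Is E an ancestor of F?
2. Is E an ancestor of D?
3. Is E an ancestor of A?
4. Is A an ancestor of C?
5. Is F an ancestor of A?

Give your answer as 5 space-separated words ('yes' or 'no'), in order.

Answer: no no no yes no

Derivation:
After op 1 (commit): HEAD=main@B [main=B]
After op 2 (branch): HEAD=main@B [main=B work=B]
After op 3 (commit): HEAD=main@C [main=C work=B]
After op 4 (commit): HEAD=main@D [main=D work=B]
After op 5 (commit): HEAD=main@E [main=E work=B]
After op 6 (checkout): HEAD=work@B [main=E work=B]
After op 7 (commit): HEAD=work@F [main=E work=F]
After op 8 (checkout): HEAD=main@E [main=E work=F]
After op 9 (commit): HEAD=main@G [main=G work=F]
After op 10 (branch): HEAD=main@G [main=G topic=G work=F]
ancestors(F) = {A,B,F}; E in? no
ancestors(D) = {A,B,C,D}; E in? no
ancestors(A) = {A}; E in? no
ancestors(C) = {A,B,C}; A in? yes
ancestors(A) = {A}; F in? no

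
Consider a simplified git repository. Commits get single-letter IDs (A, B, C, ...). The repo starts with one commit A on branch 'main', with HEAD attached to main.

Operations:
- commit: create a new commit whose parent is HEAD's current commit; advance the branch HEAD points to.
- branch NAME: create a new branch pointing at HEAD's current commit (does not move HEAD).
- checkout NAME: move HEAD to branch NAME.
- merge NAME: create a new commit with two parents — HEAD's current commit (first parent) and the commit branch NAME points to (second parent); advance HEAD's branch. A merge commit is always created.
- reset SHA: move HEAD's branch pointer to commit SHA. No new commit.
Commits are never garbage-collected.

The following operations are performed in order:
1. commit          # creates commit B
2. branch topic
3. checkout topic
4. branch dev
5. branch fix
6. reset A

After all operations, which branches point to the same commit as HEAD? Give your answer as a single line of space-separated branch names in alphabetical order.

Answer: topic

Derivation:
After op 1 (commit): HEAD=main@B [main=B]
After op 2 (branch): HEAD=main@B [main=B topic=B]
After op 3 (checkout): HEAD=topic@B [main=B topic=B]
After op 4 (branch): HEAD=topic@B [dev=B main=B topic=B]
After op 5 (branch): HEAD=topic@B [dev=B fix=B main=B topic=B]
After op 6 (reset): HEAD=topic@A [dev=B fix=B main=B topic=A]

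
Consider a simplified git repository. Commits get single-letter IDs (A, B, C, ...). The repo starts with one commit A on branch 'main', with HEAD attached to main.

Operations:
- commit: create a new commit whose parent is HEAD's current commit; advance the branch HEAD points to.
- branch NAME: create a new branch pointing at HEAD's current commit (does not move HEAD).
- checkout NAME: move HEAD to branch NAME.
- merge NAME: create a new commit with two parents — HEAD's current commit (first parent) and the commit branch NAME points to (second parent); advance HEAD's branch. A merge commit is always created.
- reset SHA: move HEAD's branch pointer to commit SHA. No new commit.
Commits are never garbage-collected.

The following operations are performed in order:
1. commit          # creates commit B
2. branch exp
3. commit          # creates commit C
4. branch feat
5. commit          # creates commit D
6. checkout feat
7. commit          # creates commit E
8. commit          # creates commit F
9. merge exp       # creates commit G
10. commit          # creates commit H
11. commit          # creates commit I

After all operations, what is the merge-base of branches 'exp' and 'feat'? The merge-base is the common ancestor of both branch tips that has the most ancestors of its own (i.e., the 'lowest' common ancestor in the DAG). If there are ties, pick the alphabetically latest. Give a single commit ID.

After op 1 (commit): HEAD=main@B [main=B]
After op 2 (branch): HEAD=main@B [exp=B main=B]
After op 3 (commit): HEAD=main@C [exp=B main=C]
After op 4 (branch): HEAD=main@C [exp=B feat=C main=C]
After op 5 (commit): HEAD=main@D [exp=B feat=C main=D]
After op 6 (checkout): HEAD=feat@C [exp=B feat=C main=D]
After op 7 (commit): HEAD=feat@E [exp=B feat=E main=D]
After op 8 (commit): HEAD=feat@F [exp=B feat=F main=D]
After op 9 (merge): HEAD=feat@G [exp=B feat=G main=D]
After op 10 (commit): HEAD=feat@H [exp=B feat=H main=D]
After op 11 (commit): HEAD=feat@I [exp=B feat=I main=D]
ancestors(exp=B): ['A', 'B']
ancestors(feat=I): ['A', 'B', 'C', 'E', 'F', 'G', 'H', 'I']
common: ['A', 'B']

Answer: B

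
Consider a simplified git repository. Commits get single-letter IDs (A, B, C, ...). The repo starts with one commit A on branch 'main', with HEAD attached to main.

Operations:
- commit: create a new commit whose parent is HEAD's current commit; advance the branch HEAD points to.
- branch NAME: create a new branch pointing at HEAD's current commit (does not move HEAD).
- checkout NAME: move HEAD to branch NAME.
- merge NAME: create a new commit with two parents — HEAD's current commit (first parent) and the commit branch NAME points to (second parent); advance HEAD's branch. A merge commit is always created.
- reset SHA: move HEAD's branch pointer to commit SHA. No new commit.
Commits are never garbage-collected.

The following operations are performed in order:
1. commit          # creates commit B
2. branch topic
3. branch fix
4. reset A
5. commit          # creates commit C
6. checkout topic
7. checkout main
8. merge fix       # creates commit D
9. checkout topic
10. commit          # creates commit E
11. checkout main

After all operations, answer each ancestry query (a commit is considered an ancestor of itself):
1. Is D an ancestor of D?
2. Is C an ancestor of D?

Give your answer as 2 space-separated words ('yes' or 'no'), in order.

After op 1 (commit): HEAD=main@B [main=B]
After op 2 (branch): HEAD=main@B [main=B topic=B]
After op 3 (branch): HEAD=main@B [fix=B main=B topic=B]
After op 4 (reset): HEAD=main@A [fix=B main=A topic=B]
After op 5 (commit): HEAD=main@C [fix=B main=C topic=B]
After op 6 (checkout): HEAD=topic@B [fix=B main=C topic=B]
After op 7 (checkout): HEAD=main@C [fix=B main=C topic=B]
After op 8 (merge): HEAD=main@D [fix=B main=D topic=B]
After op 9 (checkout): HEAD=topic@B [fix=B main=D topic=B]
After op 10 (commit): HEAD=topic@E [fix=B main=D topic=E]
After op 11 (checkout): HEAD=main@D [fix=B main=D topic=E]
ancestors(D) = {A,B,C,D}; D in? yes
ancestors(D) = {A,B,C,D}; C in? yes

Answer: yes yes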